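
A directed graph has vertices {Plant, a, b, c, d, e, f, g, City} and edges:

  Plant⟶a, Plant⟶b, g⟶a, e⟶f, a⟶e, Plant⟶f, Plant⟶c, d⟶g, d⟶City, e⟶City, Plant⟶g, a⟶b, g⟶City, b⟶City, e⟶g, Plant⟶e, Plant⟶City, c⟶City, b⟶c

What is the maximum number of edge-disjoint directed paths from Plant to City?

Assign every edge capacity 1; by Menger, the answer equals the max flow.
Path Plant→City (+1); total 1.
Path Plant→b→City (+1); total 2.
Path Plant→c→City (+1); total 3.
Path Plant→e→City (+1); total 4.
Path Plant→g→City (+1); total 5.
No residual Plant→City path; max flow = 5.
Certifying cut of size 5: {Plant→City, b→City, c→City, e→City, g→City}.

5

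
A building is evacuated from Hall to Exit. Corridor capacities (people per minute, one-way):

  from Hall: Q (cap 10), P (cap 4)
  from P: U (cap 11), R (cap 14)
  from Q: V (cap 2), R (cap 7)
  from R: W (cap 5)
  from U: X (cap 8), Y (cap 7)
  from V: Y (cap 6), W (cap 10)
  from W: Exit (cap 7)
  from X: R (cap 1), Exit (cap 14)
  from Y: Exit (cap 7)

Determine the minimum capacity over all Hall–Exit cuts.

Augment Hall→P→R→W→Exit: bottleneck 4, flow now 4.
Augment Hall→Q→R→W→Exit: bottleneck 1, flow now 5.
Augment Hall→Q→V→W→Exit: bottleneck 2, flow now 7.
Augment Hall→Q→R→P→U→X→Exit: bottleneck 4, flow now 11. (uses reverse residual edge)
No augmenting path remains; maximum flow = 11.
By max-flow min-cut, the minimum cut capacity equals the max flow.
In the residual graph, reachable from Hall: {Hall, Q, R}.
Min-cut edges: Hall→P (4), Q→V (2), R→W (5); capacity 4 + 2 + 5 = 11.

11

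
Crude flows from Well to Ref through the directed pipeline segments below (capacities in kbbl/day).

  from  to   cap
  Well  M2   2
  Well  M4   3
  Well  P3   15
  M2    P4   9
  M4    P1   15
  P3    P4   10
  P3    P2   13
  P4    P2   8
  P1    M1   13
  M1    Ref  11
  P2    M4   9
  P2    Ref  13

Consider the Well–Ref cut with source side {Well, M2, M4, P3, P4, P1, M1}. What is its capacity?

Edges leaving {Well, M2, M4, P3, P4, P1, M1}: P3→P2 (13), P4→P2 (8), M1→Ref (11).
Cut capacity = 13 + 8 + 11 = 32.

32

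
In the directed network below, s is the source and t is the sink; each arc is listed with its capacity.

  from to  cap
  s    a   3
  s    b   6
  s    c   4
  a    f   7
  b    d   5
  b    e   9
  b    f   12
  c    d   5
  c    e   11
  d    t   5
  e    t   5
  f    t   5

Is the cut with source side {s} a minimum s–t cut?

Yes — it is a minimum cut (capacity 13).

Given cut capacity: 3 + 6 + 4 = 13.
Augment s→a→f→t: bottleneck 3, flow now 3.
Augment s→b→d→t: bottleneck 5, flow now 8.
Augment s→b→e→t: bottleneck 1, flow now 9.
Augment s→c→e→t: bottleneck 4, flow now 13.
No augmenting path remains; maximum flow = 13.
Cut capacity 13 equals the max flow, so it is a minimum cut.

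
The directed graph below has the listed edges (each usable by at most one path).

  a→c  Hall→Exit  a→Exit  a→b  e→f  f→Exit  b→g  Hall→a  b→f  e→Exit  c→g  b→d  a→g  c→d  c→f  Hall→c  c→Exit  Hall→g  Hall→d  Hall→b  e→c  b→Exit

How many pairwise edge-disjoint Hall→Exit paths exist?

4

Assign every edge capacity 1; by Menger, the answer equals the max flow.
Path Hall→Exit (+1); total 1.
Path Hall→a→Exit (+1); total 2.
Path Hall→b→Exit (+1); total 3.
Path Hall→c→Exit (+1); total 4.
No residual Hall→Exit path; max flow = 4.
Certifying cut of size 4: {Hall→Exit, Hall→a, Hall→b, Hall→c}.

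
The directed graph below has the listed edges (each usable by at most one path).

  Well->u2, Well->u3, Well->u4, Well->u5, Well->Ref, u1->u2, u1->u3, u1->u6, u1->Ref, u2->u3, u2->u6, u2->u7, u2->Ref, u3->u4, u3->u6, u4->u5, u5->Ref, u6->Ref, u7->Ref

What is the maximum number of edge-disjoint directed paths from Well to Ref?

Assign every edge capacity 1; by Menger, the answer equals the max flow.
Path Well→Ref (+1); total 1.
Path Well→u2→Ref (+1); total 2.
Path Well→u5→Ref (+1); total 3.
Path Well→u3→u6→Ref (+1); total 4.
No residual Well→Ref path; max flow = 4.
Certifying cut of size 4: {Well→Ref, Well→u2, Well→u3, u5→Ref}.

4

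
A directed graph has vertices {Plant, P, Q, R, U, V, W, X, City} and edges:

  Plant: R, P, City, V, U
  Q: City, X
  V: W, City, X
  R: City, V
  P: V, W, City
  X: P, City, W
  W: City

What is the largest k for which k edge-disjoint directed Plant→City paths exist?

Assign every edge capacity 1; by Menger, the answer equals the max flow.
Path Plant→City (+1); total 1.
Path Plant→P→City (+1); total 2.
Path Plant→R→City (+1); total 3.
Path Plant→V→City (+1); total 4.
No residual Plant→City path; max flow = 4.
Certifying cut of size 4: {Plant→City, Plant→P, Plant→R, Plant→V}.

4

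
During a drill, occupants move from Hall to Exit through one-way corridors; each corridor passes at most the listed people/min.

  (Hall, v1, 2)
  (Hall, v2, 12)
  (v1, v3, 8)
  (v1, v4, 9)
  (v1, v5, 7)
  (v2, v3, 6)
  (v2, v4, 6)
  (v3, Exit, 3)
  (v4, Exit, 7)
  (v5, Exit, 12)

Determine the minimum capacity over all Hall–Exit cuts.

11

Augment Hall→v1→v3→Exit: bottleneck 2, flow now 2.
Augment Hall→v2→v3→Exit: bottleneck 1, flow now 3.
Augment Hall→v2→v4→Exit: bottleneck 6, flow now 9.
Augment Hall→v2→v3→v1→v4→Exit: bottleneck 1, flow now 10. (uses reverse residual edge)
Augment Hall→v2→v3→v1→v5→Exit: bottleneck 1, flow now 11. (uses reverse residual edge)
No augmenting path remains; maximum flow = 11.
By max-flow min-cut, the minimum cut capacity equals the max flow.
In the residual graph, reachable from Hall: {Hall, v2, v3}.
Min-cut edges: Hall→v1 (2), v2→v4 (6), v3→Exit (3); capacity 2 + 6 + 3 = 11.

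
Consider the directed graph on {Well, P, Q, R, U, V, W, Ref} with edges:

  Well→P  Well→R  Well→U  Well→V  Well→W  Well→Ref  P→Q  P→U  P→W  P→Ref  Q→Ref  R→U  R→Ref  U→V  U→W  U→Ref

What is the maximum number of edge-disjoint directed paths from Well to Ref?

Assign every edge capacity 1; by Menger, the answer equals the max flow.
Path Well→Ref (+1); total 1.
Path Well→P→Ref (+1); total 2.
Path Well→R→Ref (+1); total 3.
Path Well→U→Ref (+1); total 4.
No residual Well→Ref path; max flow = 4.
Certifying cut of size 4: {Well→P, Well→R, Well→Ref, Well→U}.

4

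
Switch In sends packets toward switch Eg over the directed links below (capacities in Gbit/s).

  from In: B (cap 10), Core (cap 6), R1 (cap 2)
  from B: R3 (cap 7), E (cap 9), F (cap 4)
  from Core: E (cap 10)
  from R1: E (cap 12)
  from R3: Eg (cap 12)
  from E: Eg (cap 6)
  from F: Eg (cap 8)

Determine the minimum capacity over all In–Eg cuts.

Augment In→B→R3→Eg: bottleneck 7, flow now 7.
Augment In→B→E→Eg: bottleneck 3, flow now 10.
Augment In→Core→E→Eg: bottleneck 3, flow now 13.
Augment In→Core→E→B→F→Eg: bottleneck 3, flow now 16. (uses reverse residual edge)
No augmenting path remains; maximum flow = 16.
By max-flow min-cut, the minimum cut capacity equals the max flow.
In the residual graph, reachable from In: {In, Core, R1, E}.
Min-cut edges: In→B (10), E→Eg (6); capacity 10 + 6 = 16.

16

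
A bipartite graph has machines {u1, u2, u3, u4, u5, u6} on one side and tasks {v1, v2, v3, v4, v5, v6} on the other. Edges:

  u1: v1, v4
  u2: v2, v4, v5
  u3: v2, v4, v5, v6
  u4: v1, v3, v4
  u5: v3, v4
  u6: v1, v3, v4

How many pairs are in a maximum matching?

Unit-capacity flow: source→left, listed edges, right→sink; max matching = max flow.
Augmenting path u1→v1 (+1); matched 1.
Augmenting path u2→v2 (+1); matched 2.
Augmenting path u3→v4 (+1); matched 3.
Augmenting path u4→v3 (+1); matched 4.
Augmenting path u5→v4→u3→v5 (+1); matched 5.
No augmenting path remains; maximum matching = 5.
König certificate: {u2, u3, v1, v3, v4} is a vertex cover of size 5 (every listed pair touches it), so no matching can be larger.

5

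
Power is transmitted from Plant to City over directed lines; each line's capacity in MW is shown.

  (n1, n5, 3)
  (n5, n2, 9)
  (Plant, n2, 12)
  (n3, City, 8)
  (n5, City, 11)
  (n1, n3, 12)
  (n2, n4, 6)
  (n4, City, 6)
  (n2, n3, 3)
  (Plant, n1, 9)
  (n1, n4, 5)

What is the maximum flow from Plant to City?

Augment Plant→n1→n3→City: bottleneck 8, flow now 8.
Augment Plant→n1→n4→City: bottleneck 1, flow now 9.
Augment Plant→n2→n4→City: bottleneck 5, flow now 14.
Augment Plant→n2→n3→n1→n5→City: bottleneck 3, flow now 17. (uses reverse residual edge)
No augmenting path remains; maximum flow = 17.
In the residual graph, reachable from Plant: {Plant, n1, n2, n3, n4}.
Min-cut edges: n1→n5 (3), n3→City (8), n4→City (6); capacity 3 + 8 + 6 = 17.
This cut is saturated, so no flow can exceed 17.

17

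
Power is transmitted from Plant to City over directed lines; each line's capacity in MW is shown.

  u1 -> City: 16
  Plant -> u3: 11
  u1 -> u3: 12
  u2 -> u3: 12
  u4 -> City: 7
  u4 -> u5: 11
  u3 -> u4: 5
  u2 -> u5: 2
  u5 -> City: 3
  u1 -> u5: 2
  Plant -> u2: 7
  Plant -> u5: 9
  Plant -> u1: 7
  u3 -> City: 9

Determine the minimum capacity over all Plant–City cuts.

Augment Plant→u1→City: bottleneck 7, flow now 7.
Augment Plant→u3→City: bottleneck 9, flow now 16.
Augment Plant→u5→City: bottleneck 3, flow now 19.
Augment Plant→u3→u4→City: bottleneck 2, flow now 21.
Augment Plant→u2→u3→u4→City: bottleneck 3, flow now 24.
No augmenting path remains; maximum flow = 24.
By max-flow min-cut, the minimum cut capacity equals the max flow.
In the residual graph, reachable from Plant: {Plant, u2, u3, u5}.
Min-cut edges: Plant→u1 (7), u3→u4 (5), u3→City (9), u5→City (3); capacity 7 + 5 + 9 + 3 = 24.

24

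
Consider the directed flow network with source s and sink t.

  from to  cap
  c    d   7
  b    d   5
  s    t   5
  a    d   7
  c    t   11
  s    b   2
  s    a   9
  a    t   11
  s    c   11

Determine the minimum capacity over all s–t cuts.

Augment s→t: bottleneck 5, flow now 5.
Augment s→a→t: bottleneck 9, flow now 14.
Augment s→c→t: bottleneck 11, flow now 25.
No augmenting path remains; maximum flow = 25.
By max-flow min-cut, the minimum cut capacity equals the max flow.
In the residual graph, reachable from s: {s, b, d}.
Min-cut edges: s→a (9), s→c (11), s→t (5); capacity 9 + 11 + 5 = 25.

25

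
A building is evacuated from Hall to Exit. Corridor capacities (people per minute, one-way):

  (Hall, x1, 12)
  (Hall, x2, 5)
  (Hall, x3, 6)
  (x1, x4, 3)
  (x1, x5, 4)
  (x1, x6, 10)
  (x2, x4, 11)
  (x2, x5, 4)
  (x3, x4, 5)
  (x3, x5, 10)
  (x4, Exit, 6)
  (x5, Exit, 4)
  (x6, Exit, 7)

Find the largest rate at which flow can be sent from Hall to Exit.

Augment Hall→x1→x4→Exit: bottleneck 3, flow now 3.
Augment Hall→x1→x5→Exit: bottleneck 4, flow now 7.
Augment Hall→x1→x6→Exit: bottleneck 5, flow now 12.
Augment Hall→x2→x4→Exit: bottleneck 3, flow now 15.
Augment Hall→x2→x4→x1→x6→Exit: bottleneck 2, flow now 17. (uses reverse residual edge)
No augmenting path remains; maximum flow = 17.
In the residual graph, reachable from Hall: {Hall, x1, x2, x3, x4, x5, x6}.
Min-cut edges: x4→Exit (6), x5→Exit (4), x6→Exit (7); capacity 6 + 4 + 7 = 17.
This cut is saturated, so no flow can exceed 17.

17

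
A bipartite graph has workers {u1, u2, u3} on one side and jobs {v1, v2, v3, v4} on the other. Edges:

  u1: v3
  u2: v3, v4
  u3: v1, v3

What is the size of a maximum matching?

3

Unit-capacity flow: source→left, listed edges, right→sink; max matching = max flow.
Augmenting path u1→v3 (+1); matched 1.
Augmenting path u2→v4 (+1); matched 2.
Augmenting path u3→v1 (+1); matched 3.
No augmenting path remains; maximum matching = 3.
König certificate: {u1, u2, u3} is a vertex cover of size 3 (every listed pair touches it), so no matching can be larger.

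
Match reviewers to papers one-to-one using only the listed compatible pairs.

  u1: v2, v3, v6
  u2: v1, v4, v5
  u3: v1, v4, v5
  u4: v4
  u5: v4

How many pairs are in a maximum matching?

Unit-capacity flow: source→left, listed edges, right→sink; max matching = max flow.
Augmenting path u1→v2 (+1); matched 1.
Augmenting path u2→v1 (+1); matched 2.
Augmenting path u3→v4 (+1); matched 3.
Augmenting path u4→v4→u3→v5 (+1); matched 4.
No augmenting path remains; maximum matching = 4.
König certificate: {u1, u2, u3, v4} is a vertex cover of size 4 (every listed pair touches it), so no matching can be larger.

4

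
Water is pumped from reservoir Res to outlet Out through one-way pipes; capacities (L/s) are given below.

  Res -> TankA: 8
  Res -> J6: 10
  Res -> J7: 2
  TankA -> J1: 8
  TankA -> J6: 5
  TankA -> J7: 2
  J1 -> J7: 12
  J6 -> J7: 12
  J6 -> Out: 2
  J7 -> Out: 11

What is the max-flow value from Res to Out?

13

Augment Res→J6→Out: bottleneck 2, flow now 2.
Augment Res→J7→Out: bottleneck 2, flow now 4.
Augment Res→TankA→J7→Out: bottleneck 2, flow now 6.
Augment Res→J6→J7→Out: bottleneck 7, flow now 13.
No augmenting path remains; maximum flow = 13.
In the residual graph, reachable from Res: {Res, TankA, J1, J6, J7}.
Min-cut edges: J6→Out (2), J7→Out (11); capacity 2 + 11 = 13.
This cut is saturated, so no flow can exceed 13.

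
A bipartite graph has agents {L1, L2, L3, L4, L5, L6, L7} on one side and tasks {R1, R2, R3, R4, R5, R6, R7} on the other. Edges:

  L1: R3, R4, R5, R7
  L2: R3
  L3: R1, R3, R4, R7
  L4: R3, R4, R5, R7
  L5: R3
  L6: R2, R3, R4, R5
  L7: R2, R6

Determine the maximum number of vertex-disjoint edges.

6

Unit-capacity flow: source→left, listed edges, right→sink; max matching = max flow.
Augmenting path L1→R3 (+1); matched 1.
Augmenting path L3→R1 (+1); matched 2.
Augmenting path L4→R4 (+1); matched 3.
Augmenting path L6→R2 (+1); matched 4.
Augmenting path L7→R6 (+1); matched 5.
Augmenting path L2→R3→L1→R5 (+1); matched 6.
No augmenting path remains; maximum matching = 6.
König certificate: {L1, L3, L4, L6, L7, R3} is a vertex cover of size 6 (every listed pair touches it), so no matching can be larger.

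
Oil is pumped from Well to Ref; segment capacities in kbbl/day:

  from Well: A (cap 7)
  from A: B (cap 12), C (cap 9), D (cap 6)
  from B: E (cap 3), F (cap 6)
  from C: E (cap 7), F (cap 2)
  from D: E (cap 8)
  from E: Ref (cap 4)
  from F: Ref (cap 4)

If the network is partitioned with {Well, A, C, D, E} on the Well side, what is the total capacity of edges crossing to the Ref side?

Edges leaving {Well, A, C, D, E}: A→B (12), C→F (2), E→Ref (4).
Cut capacity = 12 + 2 + 4 = 18.

18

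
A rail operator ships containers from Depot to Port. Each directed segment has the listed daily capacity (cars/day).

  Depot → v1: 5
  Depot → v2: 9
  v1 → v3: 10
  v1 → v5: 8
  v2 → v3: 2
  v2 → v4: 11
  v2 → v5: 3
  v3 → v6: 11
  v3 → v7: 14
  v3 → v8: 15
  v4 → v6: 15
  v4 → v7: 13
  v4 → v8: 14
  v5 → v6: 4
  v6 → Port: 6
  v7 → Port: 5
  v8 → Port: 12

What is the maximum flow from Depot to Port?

14

Augment Depot→v1→v3→v6→Port: bottleneck 5, flow now 5.
Augment Depot→v2→v3→v6→Port: bottleneck 1, flow now 6.
Augment Depot→v2→v3→v7→Port: bottleneck 1, flow now 7.
Augment Depot→v2→v4→v7→Port: bottleneck 4, flow now 11.
Augment Depot→v2→v4→v8→Port: bottleneck 3, flow now 14.
No augmenting path remains; maximum flow = 14.
In the residual graph, reachable from Depot: {Depot}.
Min-cut edges: Depot→v1 (5), Depot→v2 (9); capacity 5 + 9 = 14.
This cut is saturated, so no flow can exceed 14.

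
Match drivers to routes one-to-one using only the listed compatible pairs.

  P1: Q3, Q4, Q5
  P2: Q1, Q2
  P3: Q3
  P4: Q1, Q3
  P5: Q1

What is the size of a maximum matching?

4

Unit-capacity flow: source→left, listed edges, right→sink; max matching = max flow.
Augmenting path P1→Q3 (+1); matched 1.
Augmenting path P2→Q1 (+1); matched 2.
Augmenting path P3→Q3→P1→Q4 (+1); matched 3.
Augmenting path P4→Q1→P2→Q2 (+1); matched 4.
No augmenting path remains; maximum matching = 4.
König certificate: {P1, P2, Q1, Q3} is a vertex cover of size 4 (every listed pair touches it), so no matching can be larger.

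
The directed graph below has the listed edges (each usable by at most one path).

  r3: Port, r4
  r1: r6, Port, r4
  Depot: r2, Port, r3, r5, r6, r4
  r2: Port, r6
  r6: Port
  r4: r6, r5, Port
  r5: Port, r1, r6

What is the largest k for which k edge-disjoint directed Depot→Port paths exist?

Assign every edge capacity 1; by Menger, the answer equals the max flow.
Path Depot→Port (+1); total 1.
Path Depot→r2→Port (+1); total 2.
Path Depot→r3→Port (+1); total 3.
Path Depot→r4→Port (+1); total 4.
Path Depot→r5→Port (+1); total 5.
Path Depot→r6→Port (+1); total 6.
No residual Depot→Port path; max flow = 6.
Certifying cut of size 6: {Depot→Port, Depot→r2, Depot→r3, Depot→r4, Depot→r5, Depot→r6}.

6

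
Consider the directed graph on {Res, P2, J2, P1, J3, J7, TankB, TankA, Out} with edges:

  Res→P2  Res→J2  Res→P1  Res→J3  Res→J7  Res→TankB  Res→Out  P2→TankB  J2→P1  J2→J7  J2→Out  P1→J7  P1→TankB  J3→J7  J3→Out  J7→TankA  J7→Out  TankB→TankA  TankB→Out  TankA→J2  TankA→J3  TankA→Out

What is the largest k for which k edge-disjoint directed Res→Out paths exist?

6

Assign every edge capacity 1; by Menger, the answer equals the max flow.
Path Res→Out (+1); total 1.
Path Res→J2→Out (+1); total 2.
Path Res→J3→Out (+1); total 3.
Path Res→J7→Out (+1); total 4.
Path Res→TankB→Out (+1); total 5.
Path Res→P2→TankB→TankA→Out (+1); total 6.
No residual Res→Out path; max flow = 6.
Certifying cut of size 6: {J2→Out, J3→Out, J7→Out, Res→Out, TankA→Out, TankB→Out}.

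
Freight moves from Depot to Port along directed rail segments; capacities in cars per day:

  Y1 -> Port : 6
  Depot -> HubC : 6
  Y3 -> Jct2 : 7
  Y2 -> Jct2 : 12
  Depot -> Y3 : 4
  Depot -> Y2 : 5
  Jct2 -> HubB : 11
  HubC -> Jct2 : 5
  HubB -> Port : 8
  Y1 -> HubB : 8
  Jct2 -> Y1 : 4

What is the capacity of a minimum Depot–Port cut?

12

Augment Depot→HubC→Jct2→Y1→Port: bottleneck 4, flow now 4.
Augment Depot→HubC→Jct2→HubB→Port: bottleneck 1, flow now 5.
Augment Depot→Y2→Jct2→HubB→Port: bottleneck 5, flow now 10.
Augment Depot→Y3→Jct2→HubB→Port: bottleneck 2, flow now 12.
No augmenting path remains; maximum flow = 12.
By max-flow min-cut, the minimum cut capacity equals the max flow.
In the residual graph, reachable from Depot: {Depot, HubC, Y2, Y3, Jct2, HubB}.
Min-cut edges: Jct2→Y1 (4), HubB→Port (8); capacity 4 + 8 = 12.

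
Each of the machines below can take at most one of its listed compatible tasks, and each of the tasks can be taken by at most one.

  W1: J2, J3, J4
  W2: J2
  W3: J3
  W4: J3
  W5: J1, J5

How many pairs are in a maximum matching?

4

Unit-capacity flow: source→left, listed edges, right→sink; max matching = max flow.
Augmenting path W1→J2 (+1); matched 1.
Augmenting path W3→J3 (+1); matched 2.
Augmenting path W5→J1 (+1); matched 3.
Augmenting path W2→J2→W1→J4 (+1); matched 4.
No augmenting path remains; maximum matching = 4.
König certificate: {W1, W2, W5, J3} is a vertex cover of size 4 (every listed pair touches it), so no matching can be larger.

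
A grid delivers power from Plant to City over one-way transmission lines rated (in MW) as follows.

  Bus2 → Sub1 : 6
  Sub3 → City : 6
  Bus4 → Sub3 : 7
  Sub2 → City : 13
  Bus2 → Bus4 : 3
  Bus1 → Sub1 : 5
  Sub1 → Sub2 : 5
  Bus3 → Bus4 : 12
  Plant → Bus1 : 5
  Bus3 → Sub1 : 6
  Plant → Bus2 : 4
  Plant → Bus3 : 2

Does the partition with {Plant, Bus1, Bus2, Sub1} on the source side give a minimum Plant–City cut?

Given cut capacity: 2 + 3 + 5 = 10.
Augment Plant→Bus1→Sub1→Sub2→City: bottleneck 5, flow now 5.
Augment Plant→Bus3→Bus4→Sub3→City: bottleneck 2, flow now 7.
Augment Plant→Bus2→Bus4→Sub3→City: bottleneck 3, flow now 10.
No augmenting path remains; maximum flow = 10.
Cut capacity 10 equals the max flow, so it is a minimum cut.

Yes — it is a minimum cut (capacity 10).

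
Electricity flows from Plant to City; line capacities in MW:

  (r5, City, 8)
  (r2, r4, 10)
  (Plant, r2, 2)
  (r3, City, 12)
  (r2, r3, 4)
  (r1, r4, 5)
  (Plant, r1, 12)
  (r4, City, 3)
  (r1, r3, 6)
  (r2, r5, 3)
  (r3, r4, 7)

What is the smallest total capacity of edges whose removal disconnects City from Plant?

11

Augment Plant→r1→r3→City: bottleneck 6, flow now 6.
Augment Plant→r1→r4→City: bottleneck 3, flow now 9.
Augment Plant→r2→r3→City: bottleneck 2, flow now 11.
No augmenting path remains; maximum flow = 11.
By max-flow min-cut, the minimum cut capacity equals the max flow.
In the residual graph, reachable from Plant: {Plant, r1, r4}.
Min-cut edges: Plant→r2 (2), r1→r3 (6), r4→City (3); capacity 2 + 6 + 3 = 11.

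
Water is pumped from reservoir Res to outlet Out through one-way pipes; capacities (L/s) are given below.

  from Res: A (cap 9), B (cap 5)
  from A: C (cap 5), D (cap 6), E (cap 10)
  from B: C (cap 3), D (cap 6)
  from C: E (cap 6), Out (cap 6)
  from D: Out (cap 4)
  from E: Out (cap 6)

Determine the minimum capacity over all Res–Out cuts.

14

Augment Res→A→C→Out: bottleneck 5, flow now 5.
Augment Res→A→D→Out: bottleneck 4, flow now 9.
Augment Res→B→C→Out: bottleneck 1, flow now 10.
Augment Res→B→C→E→Out: bottleneck 2, flow now 12.
Augment Res→B→D→A→E→Out: bottleneck 2, flow now 14. (uses reverse residual edge)
No augmenting path remains; maximum flow = 14.
By max-flow min-cut, the minimum cut capacity equals the max flow.
In the residual graph, reachable from Res: {Res}.
Min-cut edges: Res→A (9), Res→B (5); capacity 9 + 5 = 14.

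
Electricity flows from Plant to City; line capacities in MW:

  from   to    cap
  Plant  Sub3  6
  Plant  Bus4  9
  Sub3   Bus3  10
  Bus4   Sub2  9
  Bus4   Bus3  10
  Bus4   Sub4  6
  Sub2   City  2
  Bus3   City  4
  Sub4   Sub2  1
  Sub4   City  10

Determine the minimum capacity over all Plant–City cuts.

Augment Plant→Sub3→Bus3→City: bottleneck 4, flow now 4.
Augment Plant→Bus4→Sub2→City: bottleneck 2, flow now 6.
Augment Plant→Bus4→Sub4→City: bottleneck 6, flow now 12.
No augmenting path remains; maximum flow = 12.
By max-flow min-cut, the minimum cut capacity equals the max flow.
In the residual graph, reachable from Plant: {Plant, Sub3, Bus4, Sub2, Bus3}.
Min-cut edges: Bus4→Sub4 (6), Sub2→City (2), Bus3→City (4); capacity 6 + 2 + 4 = 12.

12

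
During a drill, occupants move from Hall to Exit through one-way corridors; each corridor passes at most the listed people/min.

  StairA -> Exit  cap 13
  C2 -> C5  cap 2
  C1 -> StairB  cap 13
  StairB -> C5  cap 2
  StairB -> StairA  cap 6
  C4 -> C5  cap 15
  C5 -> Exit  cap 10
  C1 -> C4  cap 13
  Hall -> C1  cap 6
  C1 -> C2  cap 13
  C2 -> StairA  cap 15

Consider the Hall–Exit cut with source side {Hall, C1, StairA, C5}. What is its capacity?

Edges leaving {Hall, C1, StairA, C5}: C1→StairB (13), C1→C4 (13), C1→C2 (13), StairA→Exit (13), C5→Exit (10).
Cut capacity = 13 + 13 + 13 + 13 + 10 = 62.

62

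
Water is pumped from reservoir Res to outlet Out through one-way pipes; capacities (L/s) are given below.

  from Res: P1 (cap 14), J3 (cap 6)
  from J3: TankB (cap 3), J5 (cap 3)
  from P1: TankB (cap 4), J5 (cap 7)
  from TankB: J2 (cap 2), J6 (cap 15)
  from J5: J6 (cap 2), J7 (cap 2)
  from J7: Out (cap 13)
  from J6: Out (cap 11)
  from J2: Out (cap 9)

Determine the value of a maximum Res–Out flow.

11

Augment Res→J3→TankB→J6→Out: bottleneck 3, flow now 3.
Augment Res→J3→J5→J7→Out: bottleneck 2, flow now 5.
Augment Res→J3→J5→J6→Out: bottleneck 1, flow now 6.
Augment Res→P1→TankB→J6→Out: bottleneck 4, flow now 10.
Augment Res→P1→J5→J6→Out: bottleneck 1, flow now 11.
No augmenting path remains; maximum flow = 11.
In the residual graph, reachable from Res: {Res, J3, P1, J5}.
Min-cut edges: J3→TankB (3), P1→TankB (4), J5→J7 (2), J5→J6 (2); capacity 3 + 4 + 2 + 2 = 11.
This cut is saturated, so no flow can exceed 11.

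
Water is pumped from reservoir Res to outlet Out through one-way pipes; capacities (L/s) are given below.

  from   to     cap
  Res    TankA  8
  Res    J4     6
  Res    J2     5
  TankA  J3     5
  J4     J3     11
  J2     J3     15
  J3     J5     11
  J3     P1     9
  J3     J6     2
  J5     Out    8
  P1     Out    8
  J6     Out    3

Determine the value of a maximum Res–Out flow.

16

Augment Res→TankA→J3→J5→Out: bottleneck 5, flow now 5.
Augment Res→J4→J3→J5→Out: bottleneck 3, flow now 8.
Augment Res→J4→J3→P1→Out: bottleneck 3, flow now 11.
Augment Res→J2→J3→P1→Out: bottleneck 5, flow now 16.
No augmenting path remains; maximum flow = 16.
In the residual graph, reachable from Res: {Res, TankA}.
Min-cut edges: Res→J4 (6), Res→J2 (5), TankA→J3 (5); capacity 6 + 5 + 5 = 16.
This cut is saturated, so no flow can exceed 16.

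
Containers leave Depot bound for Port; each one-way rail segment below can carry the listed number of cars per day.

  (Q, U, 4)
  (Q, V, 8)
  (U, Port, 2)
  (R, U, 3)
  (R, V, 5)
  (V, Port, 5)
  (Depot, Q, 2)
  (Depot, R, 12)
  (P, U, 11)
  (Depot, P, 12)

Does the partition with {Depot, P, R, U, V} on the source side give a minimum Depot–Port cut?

Given cut capacity: 2 + 2 + 5 = 9.
Augment Depot→P→U→Port: bottleneck 2, flow now 2.
Augment Depot→Q→V→Port: bottleneck 2, flow now 4.
Augment Depot→R→V→Port: bottleneck 3, flow now 7.
No augmenting path remains; maximum flow = 7.
In the residual graph, reachable from Depot: {Depot, P, Q, R, U, V}.
Min-cut edges: U→Port (2), V→Port (5); capacity 2 + 5 = 7.
Cut capacity 9 exceeds the max flow 7, so it is not minimum.

No — its capacity is 9, but the minimum cut has capacity 7.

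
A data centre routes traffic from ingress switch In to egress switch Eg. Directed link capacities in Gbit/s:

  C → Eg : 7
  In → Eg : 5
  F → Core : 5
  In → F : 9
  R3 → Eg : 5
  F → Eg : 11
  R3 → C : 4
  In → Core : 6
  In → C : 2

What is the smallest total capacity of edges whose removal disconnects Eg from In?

Augment In→Eg: bottleneck 5, flow now 5.
Augment In→F→Eg: bottleneck 9, flow now 14.
Augment In→C→Eg: bottleneck 2, flow now 16.
No augmenting path remains; maximum flow = 16.
By max-flow min-cut, the minimum cut capacity equals the max flow.
In the residual graph, reachable from In: {In, Core}.
Min-cut edges: In→F (9), In→C (2), In→Eg (5); capacity 9 + 2 + 5 = 16.

16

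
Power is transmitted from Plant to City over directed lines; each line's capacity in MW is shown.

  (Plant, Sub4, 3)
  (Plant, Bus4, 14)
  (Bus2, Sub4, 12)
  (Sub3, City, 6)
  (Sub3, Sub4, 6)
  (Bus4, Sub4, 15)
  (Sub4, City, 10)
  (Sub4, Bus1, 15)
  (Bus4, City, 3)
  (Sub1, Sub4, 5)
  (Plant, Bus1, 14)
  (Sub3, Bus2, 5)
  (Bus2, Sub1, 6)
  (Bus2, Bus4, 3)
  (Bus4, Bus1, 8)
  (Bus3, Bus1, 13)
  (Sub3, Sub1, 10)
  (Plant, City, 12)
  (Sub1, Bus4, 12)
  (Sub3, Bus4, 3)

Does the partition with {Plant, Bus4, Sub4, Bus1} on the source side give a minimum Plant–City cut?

Given cut capacity: 12 + 3 + 10 = 25.
Augment Plant→City: bottleneck 12, flow now 12.
Augment Plant→Bus4→City: bottleneck 3, flow now 15.
Augment Plant→Sub4→City: bottleneck 3, flow now 18.
Augment Plant→Bus4→Sub4→City: bottleneck 7, flow now 25.
No augmenting path remains; maximum flow = 25.
Cut capacity 25 equals the max flow, so it is a minimum cut.

Yes — it is a minimum cut (capacity 25).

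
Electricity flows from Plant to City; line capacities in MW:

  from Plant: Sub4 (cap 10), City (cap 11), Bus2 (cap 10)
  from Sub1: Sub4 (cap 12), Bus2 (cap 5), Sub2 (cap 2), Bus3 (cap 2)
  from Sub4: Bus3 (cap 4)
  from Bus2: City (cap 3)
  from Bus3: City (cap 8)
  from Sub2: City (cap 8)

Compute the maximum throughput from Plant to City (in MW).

18

Augment Plant→City: bottleneck 11, flow now 11.
Augment Plant→Bus2→City: bottleneck 3, flow now 14.
Augment Plant→Sub4→Bus3→City: bottleneck 4, flow now 18.
No augmenting path remains; maximum flow = 18.
In the residual graph, reachable from Plant: {Plant, Sub4, Bus2}.
Min-cut edges: Plant→City (11), Sub4→Bus3 (4), Bus2→City (3); capacity 11 + 4 + 3 = 18.
This cut is saturated, so no flow can exceed 18.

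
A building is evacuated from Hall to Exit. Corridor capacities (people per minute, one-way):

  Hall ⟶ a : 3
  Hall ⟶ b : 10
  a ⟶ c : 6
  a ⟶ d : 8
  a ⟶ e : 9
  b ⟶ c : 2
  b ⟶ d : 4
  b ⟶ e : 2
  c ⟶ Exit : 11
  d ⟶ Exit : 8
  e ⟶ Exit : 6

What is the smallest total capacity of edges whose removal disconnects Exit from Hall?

11

Augment Hall→a→c→Exit: bottleneck 3, flow now 3.
Augment Hall→b→c→Exit: bottleneck 2, flow now 5.
Augment Hall→b→d→Exit: bottleneck 4, flow now 9.
Augment Hall→b→e→Exit: bottleneck 2, flow now 11.
No augmenting path remains; maximum flow = 11.
By max-flow min-cut, the minimum cut capacity equals the max flow.
In the residual graph, reachable from Hall: {Hall, b}.
Min-cut edges: Hall→a (3), b→c (2), b→d (4), b→e (2); capacity 3 + 2 + 4 + 2 = 11.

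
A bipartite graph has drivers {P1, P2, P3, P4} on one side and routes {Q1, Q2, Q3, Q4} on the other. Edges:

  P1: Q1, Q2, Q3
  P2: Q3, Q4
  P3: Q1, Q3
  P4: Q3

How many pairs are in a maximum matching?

Unit-capacity flow: source→left, listed edges, right→sink; max matching = max flow.
Augmenting path P1→Q1 (+1); matched 1.
Augmenting path P2→Q3 (+1); matched 2.
Augmenting path P3→Q1→P1→Q2 (+1); matched 3.
Augmenting path P4→Q3→P2→Q4 (+1); matched 4.
No augmenting path remains; maximum matching = 4.
König certificate: {P1, P2, P3, P4} is a vertex cover of size 4 (every listed pair touches it), so no matching can be larger.

4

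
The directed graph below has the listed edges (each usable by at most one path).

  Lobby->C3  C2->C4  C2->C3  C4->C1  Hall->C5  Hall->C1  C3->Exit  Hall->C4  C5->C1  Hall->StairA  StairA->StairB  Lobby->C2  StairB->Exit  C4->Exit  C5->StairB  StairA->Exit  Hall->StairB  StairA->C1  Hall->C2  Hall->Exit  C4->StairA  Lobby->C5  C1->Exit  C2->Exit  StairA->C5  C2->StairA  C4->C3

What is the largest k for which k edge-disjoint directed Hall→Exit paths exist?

6

Assign every edge capacity 1; by Menger, the answer equals the max flow.
Path Hall→Exit (+1); total 1.
Path Hall→C2→Exit (+1); total 2.
Path Hall→C4→Exit (+1); total 3.
Path Hall→StairA→Exit (+1); total 4.
Path Hall→StairB→Exit (+1); total 5.
Path Hall→C1→Exit (+1); total 6.
No residual Hall→Exit path; max flow = 6.
Certifying cut of size 6: {C1→Exit, Hall→C2, Hall→C4, Hall→Exit, Hall→StairA, StairB→Exit}.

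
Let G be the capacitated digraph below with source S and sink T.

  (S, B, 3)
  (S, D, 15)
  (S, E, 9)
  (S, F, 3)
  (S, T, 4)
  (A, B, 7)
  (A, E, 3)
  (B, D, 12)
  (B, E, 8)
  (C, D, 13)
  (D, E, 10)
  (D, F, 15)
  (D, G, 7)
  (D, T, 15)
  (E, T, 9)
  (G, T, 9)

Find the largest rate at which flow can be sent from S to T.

Augment S→T: bottleneck 4, flow now 4.
Augment S→D→T: bottleneck 15, flow now 19.
Augment S→E→T: bottleneck 9, flow now 28.
Augment S→B→D→G→T: bottleneck 3, flow now 31.
No augmenting path remains; maximum flow = 31.
In the residual graph, reachable from S: {S, F}.
Min-cut edges: S→B (3), S→D (15), S→E (9), S→T (4); capacity 3 + 15 + 9 + 4 = 31.
This cut is saturated, so no flow can exceed 31.

31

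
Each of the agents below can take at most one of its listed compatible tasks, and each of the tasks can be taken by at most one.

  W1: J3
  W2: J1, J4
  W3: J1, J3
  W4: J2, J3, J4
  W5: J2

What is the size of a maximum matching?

4

Unit-capacity flow: source→left, listed edges, right→sink; max matching = max flow.
Augmenting path W1→J3 (+1); matched 1.
Augmenting path W2→J1 (+1); matched 2.
Augmenting path W4→J2 (+1); matched 3.
Augmenting path W3→J1→W2→J4 (+1); matched 4.
No augmenting path remains; maximum matching = 4.
König certificate: {J1, J2, J3, J4} is a vertex cover of size 4 (every listed pair touches it), so no matching can be larger.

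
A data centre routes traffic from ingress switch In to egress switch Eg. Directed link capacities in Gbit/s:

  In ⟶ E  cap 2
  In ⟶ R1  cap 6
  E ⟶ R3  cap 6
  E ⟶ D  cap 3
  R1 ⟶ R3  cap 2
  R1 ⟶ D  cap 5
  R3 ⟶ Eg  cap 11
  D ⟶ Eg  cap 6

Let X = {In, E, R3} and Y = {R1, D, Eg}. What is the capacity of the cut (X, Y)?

Edges leaving {In, E, R3}: In→R1 (6), E→D (3), R3→Eg (11).
Cut capacity = 6 + 3 + 11 = 20.

20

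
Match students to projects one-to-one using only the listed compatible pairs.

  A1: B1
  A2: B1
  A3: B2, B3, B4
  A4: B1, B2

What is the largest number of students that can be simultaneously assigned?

Unit-capacity flow: source→left, listed edges, right→sink; max matching = max flow.
Augmenting path A1→B1 (+1); matched 1.
Augmenting path A3→B2 (+1); matched 2.
Augmenting path A4→B2→A3→B3 (+1); matched 3.
No augmenting path remains; maximum matching = 3.
König certificate: {A3, A4, B1} is a vertex cover of size 3 (every listed pair touches it), so no matching can be larger.

3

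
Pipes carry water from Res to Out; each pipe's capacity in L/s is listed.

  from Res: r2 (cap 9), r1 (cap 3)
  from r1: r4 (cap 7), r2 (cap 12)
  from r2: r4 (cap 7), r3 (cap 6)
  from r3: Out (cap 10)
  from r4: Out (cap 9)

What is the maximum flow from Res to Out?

12

Augment Res→r1→r4→Out: bottleneck 3, flow now 3.
Augment Res→r2→r3→Out: bottleneck 6, flow now 9.
Augment Res→r2→r4→Out: bottleneck 3, flow now 12.
No augmenting path remains; maximum flow = 12.
In the residual graph, reachable from Res: {Res}.
Min-cut edges: Res→r1 (3), Res→r2 (9); capacity 3 + 9 = 12.
This cut is saturated, so no flow can exceed 12.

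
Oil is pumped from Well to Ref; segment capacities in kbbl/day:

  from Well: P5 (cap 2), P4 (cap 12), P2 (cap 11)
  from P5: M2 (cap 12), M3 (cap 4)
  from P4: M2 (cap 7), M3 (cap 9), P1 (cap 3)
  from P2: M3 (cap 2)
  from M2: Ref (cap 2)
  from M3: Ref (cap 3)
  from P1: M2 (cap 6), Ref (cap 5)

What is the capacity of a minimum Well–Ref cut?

8

Augment Well→P5→M2→Ref: bottleneck 2, flow now 2.
Augment Well→P4→M3→Ref: bottleneck 3, flow now 5.
Augment Well→P4→P1→Ref: bottleneck 3, flow now 8.
No augmenting path remains; maximum flow = 8.
By max-flow min-cut, the minimum cut capacity equals the max flow.
In the residual graph, reachable from Well: {Well, P5, P4, P2, M2, M3}.
Min-cut edges: P4→P1 (3), M2→Ref (2), M3→Ref (3); capacity 3 + 2 + 3 = 8.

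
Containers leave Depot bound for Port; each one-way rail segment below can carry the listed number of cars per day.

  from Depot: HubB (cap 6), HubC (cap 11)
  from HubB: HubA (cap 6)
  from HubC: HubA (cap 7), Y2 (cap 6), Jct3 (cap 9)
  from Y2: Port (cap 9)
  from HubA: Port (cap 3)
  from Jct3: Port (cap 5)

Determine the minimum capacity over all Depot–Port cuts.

14

Augment Depot→HubB→HubA→Port: bottleneck 3, flow now 3.
Augment Depot→HubC→Y2→Port: bottleneck 6, flow now 9.
Augment Depot→HubC→Jct3→Port: bottleneck 5, flow now 14.
No augmenting path remains; maximum flow = 14.
By max-flow min-cut, the minimum cut capacity equals the max flow.
In the residual graph, reachable from Depot: {Depot, HubB, HubA}.
Min-cut edges: Depot→HubC (11), HubA→Port (3); capacity 11 + 3 = 14.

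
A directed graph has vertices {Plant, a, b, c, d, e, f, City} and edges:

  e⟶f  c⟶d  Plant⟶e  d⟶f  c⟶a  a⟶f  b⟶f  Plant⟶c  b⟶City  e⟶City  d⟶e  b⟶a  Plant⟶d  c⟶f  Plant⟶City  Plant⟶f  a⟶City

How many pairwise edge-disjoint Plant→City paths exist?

Assign every edge capacity 1; by Menger, the answer equals the max flow.
Path Plant→City (+1); total 1.
Path Plant→e→City (+1); total 2.
Path Plant→c→a→City (+1); total 3.
No residual Plant→City path; max flow = 3.
Certifying cut of size 3: {Plant→City, Plant→c, e→City}.

3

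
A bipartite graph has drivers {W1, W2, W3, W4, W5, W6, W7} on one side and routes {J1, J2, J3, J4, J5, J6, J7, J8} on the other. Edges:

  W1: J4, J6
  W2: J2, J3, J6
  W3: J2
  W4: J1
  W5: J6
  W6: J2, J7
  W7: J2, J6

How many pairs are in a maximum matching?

6

Unit-capacity flow: source→left, listed edges, right→sink; max matching = max flow.
Augmenting path W1→J4 (+1); matched 1.
Augmenting path W2→J2 (+1); matched 2.
Augmenting path W4→J1 (+1); matched 3.
Augmenting path W5→J6 (+1); matched 4.
Augmenting path W6→J7 (+1); matched 5.
Augmenting path W3→J2→W2→J3 (+1); matched 6.
No augmenting path remains; maximum matching = 6.
König certificate: {W1, W2, W4, W6, J2, J6} is a vertex cover of size 6 (every listed pair touches it), so no matching can be larger.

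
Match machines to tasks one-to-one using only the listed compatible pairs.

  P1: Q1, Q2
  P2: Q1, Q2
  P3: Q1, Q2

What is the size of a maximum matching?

Unit-capacity flow: source→left, listed edges, right→sink; max matching = max flow.
Augmenting path P1→Q1 (+1); matched 1.
Augmenting path P2→Q2 (+1); matched 2.
No augmenting path remains; maximum matching = 2.
König certificate: {Q1, Q2} is a vertex cover of size 2 (every listed pair touches it), so no matching can be larger.

2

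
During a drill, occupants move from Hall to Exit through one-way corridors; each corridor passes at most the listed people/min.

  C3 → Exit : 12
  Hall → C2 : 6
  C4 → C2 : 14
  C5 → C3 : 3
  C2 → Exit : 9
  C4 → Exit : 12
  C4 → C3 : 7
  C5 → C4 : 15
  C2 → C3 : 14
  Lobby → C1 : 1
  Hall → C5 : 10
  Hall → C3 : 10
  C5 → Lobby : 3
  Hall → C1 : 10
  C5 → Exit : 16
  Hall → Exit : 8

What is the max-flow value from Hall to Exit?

Augment Hall→Exit: bottleneck 8, flow now 8.
Augment Hall→C5→Exit: bottleneck 10, flow now 18.
Augment Hall→C2→Exit: bottleneck 6, flow now 24.
Augment Hall→C3→Exit: bottleneck 10, flow now 34.
No augmenting path remains; maximum flow = 34.
In the residual graph, reachable from Hall: {Hall, C1}.
Min-cut edges: Hall→C5 (10), Hall→C2 (6), Hall→C3 (10), Hall→Exit (8); capacity 10 + 6 + 10 + 8 = 34.
This cut is saturated, so no flow can exceed 34.

34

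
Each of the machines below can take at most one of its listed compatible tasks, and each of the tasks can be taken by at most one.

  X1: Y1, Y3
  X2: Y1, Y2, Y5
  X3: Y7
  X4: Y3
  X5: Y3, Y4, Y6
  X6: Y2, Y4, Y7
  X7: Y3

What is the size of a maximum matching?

Unit-capacity flow: source→left, listed edges, right→sink; max matching = max flow.
Augmenting path X1→Y1 (+1); matched 1.
Augmenting path X2→Y2 (+1); matched 2.
Augmenting path X3→Y7 (+1); matched 3.
Augmenting path X4→Y3 (+1); matched 4.
Augmenting path X5→Y4 (+1); matched 5.
Augmenting path X6→Y2→X2→Y5 (+1); matched 6.
No augmenting path remains; maximum matching = 6.
König certificate: {X1, X2, X3, X5, X6, Y3} is a vertex cover of size 6 (every listed pair touches it), so no matching can be larger.

6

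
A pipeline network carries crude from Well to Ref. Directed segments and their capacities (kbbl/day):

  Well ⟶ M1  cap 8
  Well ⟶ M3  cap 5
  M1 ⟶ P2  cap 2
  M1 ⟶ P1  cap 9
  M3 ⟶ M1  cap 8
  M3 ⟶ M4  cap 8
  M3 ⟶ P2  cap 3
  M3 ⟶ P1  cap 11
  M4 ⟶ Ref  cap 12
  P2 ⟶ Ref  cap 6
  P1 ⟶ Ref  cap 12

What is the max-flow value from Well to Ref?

13

Augment Well→M1→P2→Ref: bottleneck 2, flow now 2.
Augment Well→M1→P1→Ref: bottleneck 6, flow now 8.
Augment Well→M3→M4→Ref: bottleneck 5, flow now 13.
No augmenting path remains; maximum flow = 13.
In the residual graph, reachable from Well: {Well}.
Min-cut edges: Well→M1 (8), Well→M3 (5); capacity 8 + 5 = 13.
This cut is saturated, so no flow can exceed 13.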